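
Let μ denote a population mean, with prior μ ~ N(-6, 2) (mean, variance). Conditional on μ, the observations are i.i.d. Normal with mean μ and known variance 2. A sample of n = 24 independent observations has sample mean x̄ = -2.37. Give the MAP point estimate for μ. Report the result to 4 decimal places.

n = 24, x̄ = -2.37.
For a Normal prior and Normal likelihood with known variance, the posterior is Normal; its mode equals its mean, the precision-weighted average.
Prior precision 1/σ₀² = 1/2 = 0.5; data precision n/σ² = 24/2 = 12.
μ̂ = (0.5·(-6) + 12·(-2.37)) / (0.5 + 12) = (-31.44)/12.5 = -2.5152.

μ̂_MAP = -2.5152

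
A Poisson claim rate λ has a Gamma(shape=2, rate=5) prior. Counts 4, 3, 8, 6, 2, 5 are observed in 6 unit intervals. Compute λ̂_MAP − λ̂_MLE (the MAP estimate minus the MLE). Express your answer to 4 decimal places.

Σxᵢ = 28. Posterior is Gamma(30, 11); MAP = (30−1)/11 = 29/11 ≈ 2.63636.
MLE = x̄ = 28/6 ≈ 4.66667.
Difference = 29/11 − 28/6 = -67/33 ≈ -2.0303.

MAP − MLE = -2.0303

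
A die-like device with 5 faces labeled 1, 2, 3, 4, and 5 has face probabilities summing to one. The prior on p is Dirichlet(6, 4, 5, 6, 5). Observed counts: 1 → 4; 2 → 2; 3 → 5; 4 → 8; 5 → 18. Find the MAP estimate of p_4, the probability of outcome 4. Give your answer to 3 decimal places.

The posterior is Dirichlet(αᵢ + nᵢ) = Dirichlet(10, 6, 10, 14, 23).
For a Dirichlet(a₁,…,a_K) with all aᵢ > 1, the mode has j-th component (aⱼ − 1)/(Σaᵢ − K).
Here Σaᵢ = 63 and K = 5, so p_4 = (14 − 1)/(63 − 5) = 13/58 ≈ 0.224.

MAP estimate: 0.224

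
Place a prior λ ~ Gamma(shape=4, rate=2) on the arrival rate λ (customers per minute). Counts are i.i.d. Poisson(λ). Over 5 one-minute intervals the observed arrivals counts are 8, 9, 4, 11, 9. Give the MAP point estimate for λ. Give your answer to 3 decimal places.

λ̂_MAP = 6.286

Σxᵢ = 8+9+4+11+9 = 41, with n = 5.
Posterior ∝ λ^3e^(−2λ) · λ^41e^(−5λ) = λ^44e^(−7λ), i.e. Gamma(shape=45, rate=7).
The mode of a Gamma(a, b) with a ≥ 1 (shape–rate) is (a−1)/b = 44/7 ≈ 6.286.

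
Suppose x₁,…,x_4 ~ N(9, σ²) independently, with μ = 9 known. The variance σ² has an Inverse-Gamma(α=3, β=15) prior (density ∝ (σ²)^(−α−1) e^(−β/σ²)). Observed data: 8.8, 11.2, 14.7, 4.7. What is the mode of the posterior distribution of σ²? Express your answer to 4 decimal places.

Sum of squared deviations about the known mean: SS = (8.8−9)² + (11.2−9)² + (14.7−9)² + (4.7−9)² = 55.86.
The Normal likelihood contributes (σ²)^(−n/2) exp(−SS/(2σ²)), so the posterior is Inverse-Gamma(α + n/2, β + SS/2) = Inverse-Gamma(5, 42.93).
The mode of Inverse-Gamma(a, b) is b/(a+1) = 42.93/6 ≈ 7.1550.

σ̂²_MAP = 7.1550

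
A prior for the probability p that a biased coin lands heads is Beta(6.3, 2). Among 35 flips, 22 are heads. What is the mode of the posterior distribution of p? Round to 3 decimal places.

Prior: Beta(6.3, 2).
Data: 22 successes in 35 trials. The binomial likelihood contributes p^22(1−p)^13, so the posterior is Beta(6.3+22, 2+13) = Beta(28.3, 15).
For Beta(a, b) with a, b > 1 the mode is (a−1)/(a+b−2) = 27.3/41.3 ≈ 0.661.

p̂_MAP = 0.661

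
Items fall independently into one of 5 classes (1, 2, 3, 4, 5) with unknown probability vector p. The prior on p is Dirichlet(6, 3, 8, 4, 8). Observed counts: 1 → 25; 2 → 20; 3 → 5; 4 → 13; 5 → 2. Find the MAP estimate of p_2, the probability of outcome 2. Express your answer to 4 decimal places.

The posterior is Dirichlet(αᵢ + nᵢ) = Dirichlet(31, 23, 13, 17, 10).
For a Dirichlet(a₁,…,a_K) with all aᵢ > 1, the mode has j-th component (aⱼ − 1)/(Σaᵢ − K).
Here Σaᵢ = 94 and K = 5, so p_2 = (23 − 1)/(94 − 5) = 22/89 ≈ 0.2472.

MAP estimate: 0.2472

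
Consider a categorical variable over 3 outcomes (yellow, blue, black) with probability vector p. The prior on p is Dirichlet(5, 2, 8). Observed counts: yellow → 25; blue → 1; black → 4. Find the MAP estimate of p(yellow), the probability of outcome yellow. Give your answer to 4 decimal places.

MAP estimate of p(yellow) = 0.6905

The posterior is Dirichlet(αᵢ + nᵢ) = Dirichlet(30, 3, 12).
For a Dirichlet(a₁,…,a_K) with all aᵢ > 1, the mode has j-th component (aⱼ − 1)/(Σaᵢ − K).
Here Σaᵢ = 45 and K = 3, so p(yellow) = (30 − 1)/(45 − 3) = 29/42 ≈ 0.6905.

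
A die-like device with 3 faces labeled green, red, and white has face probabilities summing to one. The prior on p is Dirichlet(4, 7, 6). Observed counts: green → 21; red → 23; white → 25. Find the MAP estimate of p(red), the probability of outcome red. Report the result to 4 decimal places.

MAP estimate of p(red) = 0.3494

The posterior is Dirichlet(αᵢ + nᵢ) = Dirichlet(25, 30, 31).
For a Dirichlet(a₁,…,a_K) with all aᵢ > 1, the mode has j-th component (aⱼ − 1)/(Σaᵢ − K).
Here Σaᵢ = 86 and K = 3, so p(red) = (30 − 1)/(86 − 3) = 29/83 ≈ 0.3494.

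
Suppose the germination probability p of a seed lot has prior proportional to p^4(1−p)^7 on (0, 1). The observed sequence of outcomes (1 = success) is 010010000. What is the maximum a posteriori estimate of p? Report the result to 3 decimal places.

The prior density ∝ p^4(1−p)^7 is the kernel of Beta(5, 8).
Data: 2 successes in 9 trials (from the sequence). The binomial likelihood contributes p^2(1−p)^7, so the posterior is Beta(5+2, 8+7) = Beta(7, 15).
For Beta(a, b) with a, b > 1 the mode is (a−1)/(a+b−2) = 6/20 ≈ 0.300.

p̂_MAP = 0.300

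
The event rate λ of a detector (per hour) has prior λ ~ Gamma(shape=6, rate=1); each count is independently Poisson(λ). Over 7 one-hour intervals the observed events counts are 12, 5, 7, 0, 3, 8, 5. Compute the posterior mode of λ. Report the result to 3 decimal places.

Σxᵢ = 12+5+7+0+3+8+5 = 40, with n = 7.
Posterior ∝ λ^5e^(−1λ) · λ^40e^(−7λ) = λ^45e^(−8λ), i.e. Gamma(shape=46, rate=8).
The mode of a Gamma(a, b) with a ≥ 1 (shape–rate) is (a−1)/b = 45/8 ≈ 5.625.

λ̂_MAP = 5.625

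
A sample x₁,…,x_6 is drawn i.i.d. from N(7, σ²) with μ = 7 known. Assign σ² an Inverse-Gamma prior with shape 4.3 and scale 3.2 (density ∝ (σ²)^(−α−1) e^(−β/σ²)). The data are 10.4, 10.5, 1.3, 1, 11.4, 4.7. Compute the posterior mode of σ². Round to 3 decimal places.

σ̂²_MAP = 7.431

Sum of squared deviations about the known mean: SS = (10.4−7)² + (10.5−7)² + (1.3−7)² + (1−7)² + (11.4−7)² + (4.7−7)² = 116.95.
The Normal likelihood contributes (σ²)^(−n/2) exp(−SS/(2σ²)), so the posterior is Inverse-Gamma(α + n/2, β + SS/2) = Inverse-Gamma(7.3, 61.675).
The mode of Inverse-Gamma(a, b) is b/(a+1) = 61.675/8.3 ≈ 7.431.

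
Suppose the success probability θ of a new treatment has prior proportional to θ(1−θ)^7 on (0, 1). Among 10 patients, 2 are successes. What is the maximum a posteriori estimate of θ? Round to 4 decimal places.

θ̂_MAP = 0.1667

The prior density ∝ θ(1−θ)^7 is the kernel of Beta(2, 8).
Data: 2 successes in 10 trials. The binomial likelihood contributes θ^2(1−θ)^8, so the posterior is Beta(2+2, 8+8) = Beta(4, 16).
For Beta(a, b) with a, b > 1 the mode is (a−1)/(a+b−2) = 3/18 ≈ 0.1667.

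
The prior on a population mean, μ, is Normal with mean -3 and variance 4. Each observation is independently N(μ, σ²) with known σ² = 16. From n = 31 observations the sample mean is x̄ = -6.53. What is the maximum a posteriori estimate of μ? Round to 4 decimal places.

n = 31, x̄ = -6.53.
For a Normal prior and Normal likelihood with known variance, the posterior is Normal; its mode equals its mean, the precision-weighted average.
Prior precision 1/σ₀² = 1/4 = 0.25; data precision n/σ² = 31/16 = 1.9375.
μ̂ = (0.25·(-3) + 1.9375·(-6.53)) / (0.25 + 1.9375) = (-13.401875)/2.1875 = -21443/3500 ≈ -6.1266.

μ̂_MAP = -6.1266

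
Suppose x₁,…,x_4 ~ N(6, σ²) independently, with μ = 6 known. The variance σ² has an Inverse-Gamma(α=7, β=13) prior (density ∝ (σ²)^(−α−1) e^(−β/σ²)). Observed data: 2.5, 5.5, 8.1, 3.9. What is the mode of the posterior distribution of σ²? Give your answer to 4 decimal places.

Sum of squared deviations about the known mean: SS = (2.5−6)² + (5.5−6)² + (8.1−6)² + (3.9−6)² = 21.32.
The Normal likelihood contributes (σ²)^(−n/2) exp(−SS/(2σ²)), so the posterior is Inverse-Gamma(α + n/2, β + SS/2) = Inverse-Gamma(9, 23.66).
The mode of Inverse-Gamma(a, b) is b/(a+1) = 23.66/10 ≈ 2.3660.

σ̂²_MAP = 2.3660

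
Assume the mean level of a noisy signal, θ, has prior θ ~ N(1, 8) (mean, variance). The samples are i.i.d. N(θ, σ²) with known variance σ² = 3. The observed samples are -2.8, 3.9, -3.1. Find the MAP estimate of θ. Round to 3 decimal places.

n = 3; x̄ = ((-2.8) + 3.9 + (-3.1))/3 = -2/3 = -2/3 ≈ -0.6667.
For a Normal prior and Normal likelihood with known variance, the posterior is Normal; its mode equals its mean, the precision-weighted average.
Prior precision 1/σ₀² = 1/8 = 0.125; data precision n/σ² = 3/3 = 1.
θ̂ = (0.125·1 + 1·(-2/3)) / (0.125 + 1) = (-13/24)/1.125 = -13/27 ≈ -0.481.

θ̂_MAP = -0.481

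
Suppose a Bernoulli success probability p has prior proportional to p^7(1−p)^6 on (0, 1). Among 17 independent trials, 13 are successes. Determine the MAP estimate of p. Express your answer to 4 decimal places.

p̂_MAP = 0.6667

The prior density ∝ p^7(1−p)^6 is the kernel of Beta(8, 7).
Data: 13 successes in 17 trials. The binomial likelihood contributes p^13(1−p)^4, so the posterior is Beta(8+13, 7+4) = Beta(21, 11).
For Beta(a, b) with a, b > 1 the mode is (a−1)/(a+b−2) = 20/30 ≈ 0.6667.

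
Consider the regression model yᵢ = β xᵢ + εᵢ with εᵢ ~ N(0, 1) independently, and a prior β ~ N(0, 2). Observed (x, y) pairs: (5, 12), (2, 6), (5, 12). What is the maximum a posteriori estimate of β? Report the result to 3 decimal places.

log p(β | y) = −Σ(yᵢ − βxᵢ)²/(2·1) − β²/(2·2) + const.
Setting the derivative to zero: Σxᵢ(yᵢ − βxᵢ)/1 − β/2 = 0, so β = Σxᵢyᵢ / (Σxᵢ² + σ²/τ²).
Σxᵢyᵢ = 5·12 + 2·6 + 5·12 = 132; Σxᵢ² = 54; σ²/τ² = 0.5.
β̂_MAP = 132 / (54 + 0.5) = 132/54.5 ≈ 2.422.

β̂_MAP = 2.422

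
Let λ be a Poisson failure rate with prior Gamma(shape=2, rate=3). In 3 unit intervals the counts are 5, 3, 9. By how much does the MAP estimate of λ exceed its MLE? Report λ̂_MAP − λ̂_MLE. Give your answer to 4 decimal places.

Σxᵢ = 17. Posterior is Gamma(19, 6); MAP = (19−1)/6 = 18/6 ≈ 3.00000.
MLE = x̄ = 17/3 ≈ 5.66667.
Difference = 18/6 − 17/3 = -8/3 ≈ -2.6667.

MAP − MLE = -2.6667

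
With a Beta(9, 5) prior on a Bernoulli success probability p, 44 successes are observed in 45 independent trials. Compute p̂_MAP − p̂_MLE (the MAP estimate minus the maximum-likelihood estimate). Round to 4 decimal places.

Posterior is Beta(53, 6); MAP = (53−1)/(59−2) = 52/57 ≈ 0.91228.
MLE ignores the prior: p̂_MLE = k/n = 44/45 ≈ 0.97778.
Difference = 52/57 − 44/45 = -56/855 ≈ -0.0655.

MAP − MLE = -0.0655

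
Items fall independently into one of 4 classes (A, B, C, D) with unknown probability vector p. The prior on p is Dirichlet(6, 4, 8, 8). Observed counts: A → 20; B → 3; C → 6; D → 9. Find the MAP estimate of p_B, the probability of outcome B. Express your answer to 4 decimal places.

MAP estimate of p_B = 0.1000

The posterior is Dirichlet(αᵢ + nᵢ) = Dirichlet(26, 7, 14, 17).
For a Dirichlet(a₁,…,a_K) with all aᵢ > 1, the mode has j-th component (aⱼ − 1)/(Σaᵢ − K).
Here Σaᵢ = 64 and K = 4, so p_B = (7 − 1)/(64 − 4) = 6/60 ≈ 0.1000.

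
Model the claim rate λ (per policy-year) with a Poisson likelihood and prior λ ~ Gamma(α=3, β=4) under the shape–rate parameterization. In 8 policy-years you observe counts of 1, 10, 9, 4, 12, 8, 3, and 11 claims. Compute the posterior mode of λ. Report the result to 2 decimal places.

λ̂_MAP = 5.00

Σxᵢ = 1+10+9+4+12+8+3+11 = 58, with n = 8.
Posterior ∝ λ^2e^(−4λ) · λ^58e^(−8λ) = λ^60e^(−12λ), i.e. Gamma(shape=61, rate=12).
The mode of a Gamma(a, b) with a ≥ 1 (shape–rate) is (a−1)/b = 60/12 ≈ 5.00.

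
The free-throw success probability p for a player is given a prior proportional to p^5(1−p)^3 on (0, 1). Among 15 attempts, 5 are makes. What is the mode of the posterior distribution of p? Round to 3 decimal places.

p̂_MAP = 0.435

The prior density ∝ p^5(1−p)^3 is the kernel of Beta(6, 4).
Data: 5 successes in 15 trials. The binomial likelihood contributes p^5(1−p)^10, so the posterior is Beta(6+5, 4+10) = Beta(11, 14).
For Beta(a, b) with a, b > 1 the mode is (a−1)/(a+b−2) = 10/23 ≈ 0.435.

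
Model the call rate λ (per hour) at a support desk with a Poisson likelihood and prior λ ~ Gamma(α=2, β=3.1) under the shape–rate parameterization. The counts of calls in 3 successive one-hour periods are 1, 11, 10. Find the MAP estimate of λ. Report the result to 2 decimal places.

λ̂_MAP = 3.77

Σxᵢ = 1+11+10 = 22, with n = 3.
Posterior ∝ λe^(−3.1λ) · λ^22e^(−3λ) = λ^23e^(−6.1λ), i.e. Gamma(shape=24, rate=6.1).
The mode of a Gamma(a, b) with a ≥ 1 (shape–rate) is (a−1)/b = 23/6.1 ≈ 3.77.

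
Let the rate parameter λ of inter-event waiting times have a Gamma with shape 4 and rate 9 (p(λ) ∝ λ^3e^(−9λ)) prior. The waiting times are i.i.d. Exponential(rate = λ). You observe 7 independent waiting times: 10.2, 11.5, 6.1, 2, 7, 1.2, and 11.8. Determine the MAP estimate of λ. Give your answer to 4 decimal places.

λ̂_MAP = 0.1701

The Exponential(rate=λ) likelihood is ∝ λ^n e^(−λΣtᵢ). Here n = 7 and Σtᵢ = 10.2 + 11.5 + 6.1 + 2 + 7 + 1.2 + 11.8 = 49.8.
Posterior ∝ λ^3e^(−9λ) · λ^7e^(−49.8λ) = λ^10e^(−58.8λ), i.e. Gamma(11, 58.8).
Mode = (a−1)/b = 10/58.8 ≈ 0.1701.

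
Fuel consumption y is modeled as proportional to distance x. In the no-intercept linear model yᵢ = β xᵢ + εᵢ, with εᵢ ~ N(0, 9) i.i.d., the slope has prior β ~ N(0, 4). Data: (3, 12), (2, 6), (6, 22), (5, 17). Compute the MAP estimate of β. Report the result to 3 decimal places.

β̂_MAP = 3.475

log p(β | y) = −Σ(yᵢ − βxᵢ)²/(2·9) − β²/(2·4) + const.
Setting the derivative to zero: Σxᵢ(yᵢ − βxᵢ)/9 − β/4 = 0, so β = Σxᵢyᵢ / (Σxᵢ² + σ²/τ²).
Σxᵢyᵢ = 3·12 + 2·6 + 6·22 + 5·17 = 265; Σxᵢ² = 74; σ²/τ² = 2.25.
β̂_MAP = 265 / (74 + 2.25) = 265/76.25 ≈ 3.475.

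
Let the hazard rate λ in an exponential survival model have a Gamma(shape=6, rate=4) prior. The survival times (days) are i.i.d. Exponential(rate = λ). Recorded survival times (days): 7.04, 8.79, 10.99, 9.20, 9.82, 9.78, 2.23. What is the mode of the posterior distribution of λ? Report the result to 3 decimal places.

The Exponential(rate=λ) likelihood is ∝ λ^n e^(−λΣtᵢ). Here n = 7 and Σtᵢ = 7.04 + 8.79 + 10.99 + 9.20 + 9.82 + 9.78 + 2.23 = 57.85.
Posterior ∝ λ^5e^(−4λ) · λ^7e^(−57.85λ) = λ^12e^(−61.85λ), i.e. Gamma(13, 61.85).
Mode = (a−1)/b = 12/61.85 ≈ 0.194.

λ̂_MAP = 0.194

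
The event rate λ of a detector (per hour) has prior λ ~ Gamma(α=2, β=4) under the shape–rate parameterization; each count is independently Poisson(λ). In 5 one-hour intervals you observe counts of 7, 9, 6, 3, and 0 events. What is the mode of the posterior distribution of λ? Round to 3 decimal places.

λ̂_MAP = 2.889

Σxᵢ = 7+9+6+3+0 = 25, with n = 5.
Posterior ∝ λe^(−4λ) · λ^25e^(−5λ) = λ^26e^(−9λ), i.e. Gamma(shape=27, rate=9).
The mode of a Gamma(a, b) with a ≥ 1 (shape–rate) is (a−1)/b = 26/9 ≈ 2.889.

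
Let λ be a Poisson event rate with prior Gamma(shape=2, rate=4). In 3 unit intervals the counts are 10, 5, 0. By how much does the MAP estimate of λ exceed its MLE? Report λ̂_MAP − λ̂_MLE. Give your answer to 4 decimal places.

MAP − MLE = -2.7143

Σxᵢ = 15. Posterior is Gamma(17, 7); MAP = (17−1)/7 = 16/7 ≈ 2.28571.
MLE = x̄ = 15/3 ≈ 5.00000.
Difference = 16/7 − 15/3 = -19/7 ≈ -2.7143.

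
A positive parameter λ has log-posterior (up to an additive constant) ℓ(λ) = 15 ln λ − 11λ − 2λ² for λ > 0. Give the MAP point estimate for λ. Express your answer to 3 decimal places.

ℓ'(λ) = 15/λ − 11 − 4λ. Setting this to zero and multiplying by λ: 4λ² + 11λ − 15 = 0.
λ = (−11 + √(11² + 4·4·15)) / (2·4) = (−11 + √361) / 8 = (−11 + 19)/8 = 1.
ℓ''(λ) = −15/λ² − 4 < 0, confirming a maximum.

λ̂_MAP = 1.000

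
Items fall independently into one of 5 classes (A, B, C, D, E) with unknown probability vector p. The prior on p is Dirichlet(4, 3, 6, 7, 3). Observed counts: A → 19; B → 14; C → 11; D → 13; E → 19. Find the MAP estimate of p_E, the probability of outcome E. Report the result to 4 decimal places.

MAP estimate of p_E = 0.2234

The posterior is Dirichlet(αᵢ + nᵢ) = Dirichlet(23, 17, 17, 20, 22).
For a Dirichlet(a₁,…,a_K) with all aᵢ > 1, the mode has j-th component (aⱼ − 1)/(Σaᵢ − K).
Here Σaᵢ = 99 and K = 5, so p_E = (22 − 1)/(99 − 5) = 21/94 ≈ 0.2234.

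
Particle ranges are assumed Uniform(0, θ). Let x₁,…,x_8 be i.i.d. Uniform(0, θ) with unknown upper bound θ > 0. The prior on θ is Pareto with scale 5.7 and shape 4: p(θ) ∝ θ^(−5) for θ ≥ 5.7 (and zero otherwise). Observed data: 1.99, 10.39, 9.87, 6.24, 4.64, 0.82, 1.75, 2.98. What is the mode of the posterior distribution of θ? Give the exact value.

The Uniform(0, θ) likelihood is θ^(−n) for θ ≥ max(xᵢ), zero otherwise. Here max(xᵢ) = 10.39.
Posterior ∝ θ^(−5) · θ^(−8) = θ^(−13) on θ ≥ max(5.7, 10.39) = 10.39.
This density is strictly decreasing in θ, so the posterior mode lies at the lower boundary of the support.

θ̂_MAP = 10.39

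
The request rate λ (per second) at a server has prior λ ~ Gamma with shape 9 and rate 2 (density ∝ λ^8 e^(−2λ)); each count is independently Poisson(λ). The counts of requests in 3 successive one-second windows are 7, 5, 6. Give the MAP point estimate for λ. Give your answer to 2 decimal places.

Σxᵢ = 7+5+6 = 18, with n = 3.
Posterior ∝ λ^8e^(−2λ) · λ^18e^(−3λ) = λ^26e^(−5λ), i.e. Gamma(shape=27, rate=5).
The mode of a Gamma(a, b) with a ≥ 1 (shape–rate) is (a−1)/b = 26/5 ≈ 5.20.

λ̂_MAP = 5.20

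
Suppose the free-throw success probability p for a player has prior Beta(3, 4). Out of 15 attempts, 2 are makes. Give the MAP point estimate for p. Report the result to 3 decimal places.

Prior: Beta(3, 4).
Data: 2 successes in 15 trials. The binomial likelihood contributes p^2(1−p)^13, so the posterior is Beta(3+2, 4+13) = Beta(5, 17).
For Beta(a, b) with a, b > 1 the mode is (a−1)/(a+b−2) = 4/20 ≈ 0.200.

p̂_MAP = 0.200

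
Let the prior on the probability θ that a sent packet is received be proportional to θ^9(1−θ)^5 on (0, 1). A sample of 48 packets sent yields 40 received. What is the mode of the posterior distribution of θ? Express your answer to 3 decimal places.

The prior density ∝ θ^9(1−θ)^5 is the kernel of Beta(10, 6).
Data: 40 successes in 48 trials. The binomial likelihood contributes θ^40(1−θ)^8, so the posterior is Beta(10+40, 6+8) = Beta(50, 14).
For Beta(a, b) with a, b > 1 the mode is (a−1)/(a+b−2) = 49/62 ≈ 0.790.

θ̂_MAP = 0.790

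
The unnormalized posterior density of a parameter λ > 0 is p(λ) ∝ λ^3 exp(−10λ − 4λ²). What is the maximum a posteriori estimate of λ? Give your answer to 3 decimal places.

λ̂_MAP = 0.250

ℓ'(λ) = 3/λ − 10 − 8λ. Setting this to zero and multiplying by λ: 8λ² + 10λ − 3 = 0.
λ = (−10 + √(10² + 4·8·3)) / (2·8) = (−10 + √196) / 16 = (−10 + 14)/16 = 1/4.
ℓ''(λ) = −3/λ² − 8 < 0, confirming a maximum.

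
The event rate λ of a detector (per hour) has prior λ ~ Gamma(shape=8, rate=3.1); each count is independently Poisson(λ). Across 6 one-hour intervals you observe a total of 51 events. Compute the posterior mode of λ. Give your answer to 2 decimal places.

λ̂_MAP = 6.37

Σxᵢ = 51, n = 6.
Posterior ∝ λ^7e^(−3.1λ) · λ^51e^(−6λ) = λ^58e^(−9.1λ), i.e. Gamma(shape=59, rate=9.1).
The mode of a Gamma(a, b) with a ≥ 1 (shape–rate) is (a−1)/b = 58/9.1 ≈ 6.37.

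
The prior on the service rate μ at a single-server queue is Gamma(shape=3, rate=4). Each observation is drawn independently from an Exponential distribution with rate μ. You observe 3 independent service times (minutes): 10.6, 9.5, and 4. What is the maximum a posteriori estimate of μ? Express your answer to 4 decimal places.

The Exponential(rate=μ) likelihood is ∝ μ^n e^(−μΣtᵢ). Here n = 3 and Σtᵢ = 10.6 + 9.5 + 4 = 24.1.
Posterior ∝ μ^2e^(−4μ) · μ^3e^(−24.1μ) = μ^5e^(−28.1μ), i.e. Gamma(6, 28.1).
Mode = (a−1)/b = 5/28.1 ≈ 0.1779.

μ̂_MAP = 0.1779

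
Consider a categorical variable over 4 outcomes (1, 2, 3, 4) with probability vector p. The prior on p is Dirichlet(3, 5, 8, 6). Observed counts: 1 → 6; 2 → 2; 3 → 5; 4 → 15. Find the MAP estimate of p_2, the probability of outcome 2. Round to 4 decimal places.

The posterior is Dirichlet(αᵢ + nᵢ) = Dirichlet(9, 7, 13, 21).
For a Dirichlet(a₁,…,a_K) with all aᵢ > 1, the mode has j-th component (aⱼ − 1)/(Σaᵢ − K).
Here Σaᵢ = 50 and K = 4, so p_2 = (7 − 1)/(50 − 4) = 6/46 ≈ 0.1304.

MAP estimate: 0.1304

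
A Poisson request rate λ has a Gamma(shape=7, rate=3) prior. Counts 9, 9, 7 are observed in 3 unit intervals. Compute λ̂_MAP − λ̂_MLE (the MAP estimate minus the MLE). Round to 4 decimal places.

MAP − MLE = -3.1667

Σxᵢ = 25. Posterior is Gamma(32, 6); MAP = (32−1)/6 = 31/6 ≈ 5.16667.
MLE = x̄ = 25/3 ≈ 8.33333.
Difference = 31/6 − 25/3 = -19/6 ≈ -3.1667.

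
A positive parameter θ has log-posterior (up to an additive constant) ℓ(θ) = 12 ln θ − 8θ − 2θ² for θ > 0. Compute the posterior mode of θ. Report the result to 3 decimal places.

θ̂_MAP = 1.000

ℓ'(θ) = 12/θ − 8 − 4θ. Setting this to zero and multiplying by θ: 4θ² + 8θ − 12 = 0.
θ = (−8 + √(8² + 4·4·12)) / (2·4) = (−8 + √256) / 8 = (−8 + 16)/8 = 1.
ℓ''(θ) = −12/θ² − 4 < 0, confirming a maximum.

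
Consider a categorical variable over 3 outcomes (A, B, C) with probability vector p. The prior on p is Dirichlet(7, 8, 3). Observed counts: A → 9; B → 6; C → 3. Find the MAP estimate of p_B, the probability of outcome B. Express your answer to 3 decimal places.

MAP estimate of p_B = 0.394

The posterior is Dirichlet(αᵢ + nᵢ) = Dirichlet(16, 14, 6).
For a Dirichlet(a₁,…,a_K) with all aᵢ > 1, the mode has j-th component (aⱼ − 1)/(Σaᵢ − K).
Here Σaᵢ = 36 and K = 3, so p_B = (14 − 1)/(36 − 3) = 13/33 ≈ 0.394.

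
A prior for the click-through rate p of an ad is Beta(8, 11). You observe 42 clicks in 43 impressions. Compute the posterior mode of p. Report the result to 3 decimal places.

Prior: Beta(8, 11).
Data: 42 successes in 43 trials. The binomial likelihood contributes p^42(1−p)^1, so the posterior is Beta(8+42, 11+1) = Beta(50, 12).
For Beta(a, b) with a, b > 1 the mode is (a−1)/(a+b−2) = 49/60 ≈ 0.817.

p̂_MAP = 0.817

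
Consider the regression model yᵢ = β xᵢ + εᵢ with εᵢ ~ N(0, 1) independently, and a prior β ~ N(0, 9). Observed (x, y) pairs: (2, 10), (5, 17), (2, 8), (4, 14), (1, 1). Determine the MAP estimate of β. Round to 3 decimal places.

β̂_MAP = 3.552

log p(β | y) = −Σ(yᵢ − βxᵢ)²/(2·1) − β²/(2·9) + const.
Setting the derivative to zero: Σxᵢ(yᵢ − βxᵢ)/1 − β/9 = 0, so β = Σxᵢyᵢ / (Σxᵢ² + σ²/τ²).
Σxᵢyᵢ = 2·10 + 5·17 + 2·8 + 4·14 + 1·1 = 178; Σxᵢ² = 50; σ²/τ² = 1/9.
β̂_MAP = 178 / (50 + 1/9) = 178/(451/9) = 1602/451 ≈ 3.552.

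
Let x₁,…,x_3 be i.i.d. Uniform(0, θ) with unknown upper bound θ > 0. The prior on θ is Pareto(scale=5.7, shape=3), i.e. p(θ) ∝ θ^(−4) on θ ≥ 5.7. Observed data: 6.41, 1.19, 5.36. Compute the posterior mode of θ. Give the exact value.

θ̂_MAP = 6.41

The Uniform(0, θ) likelihood is θ^(−n) for θ ≥ max(xᵢ), zero otherwise. Here max(xᵢ) = 6.41.
Posterior ∝ θ^(−4) · θ^(−3) = θ^(−7) on θ ≥ max(5.7, 6.41) = 6.41.
This density is strictly decreasing in θ, so the posterior mode lies at the lower boundary of the support.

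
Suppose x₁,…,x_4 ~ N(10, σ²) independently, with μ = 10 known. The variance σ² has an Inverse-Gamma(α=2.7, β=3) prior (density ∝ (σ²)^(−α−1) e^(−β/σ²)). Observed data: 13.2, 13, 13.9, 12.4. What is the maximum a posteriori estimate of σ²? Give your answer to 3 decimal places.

σ̂²_MAP = 4.054

Sum of squared deviations about the known mean: SS = (13.2−10)² + (13−10)² + (13.9−10)² + (12.4−10)² = 40.21.
The Normal likelihood contributes (σ²)^(−n/2) exp(−SS/(2σ²)), so the posterior is Inverse-Gamma(α + n/2, β + SS/2) = Inverse-Gamma(4.7, 23.105).
The mode of Inverse-Gamma(a, b) is b/(a+1) = 23.105/5.7 ≈ 4.054.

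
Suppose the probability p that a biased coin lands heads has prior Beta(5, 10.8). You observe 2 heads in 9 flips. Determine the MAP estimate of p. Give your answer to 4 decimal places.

p̂_MAP = 0.2632

Prior: Beta(5, 10.8).
Data: 2 successes in 9 trials. The binomial likelihood contributes p^2(1−p)^7, so the posterior is Beta(5+2, 10.8+7) = Beta(7, 17.8).
For Beta(a, b) with a, b > 1 the mode is (a−1)/(a+b−2) = 6/22.8 ≈ 0.2632.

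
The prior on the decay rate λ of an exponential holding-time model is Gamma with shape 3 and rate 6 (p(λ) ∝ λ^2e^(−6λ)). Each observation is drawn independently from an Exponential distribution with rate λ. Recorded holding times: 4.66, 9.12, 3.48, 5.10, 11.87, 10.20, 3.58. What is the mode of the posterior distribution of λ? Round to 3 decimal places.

λ̂_MAP = 0.167

The Exponential(rate=λ) likelihood is ∝ λ^n e^(−λΣtᵢ). Here n = 7 and Σtᵢ = 4.66 + 9.12 + 3.48 + 5.10 + 11.87 + 10.20 + 3.58 = 48.01.
Posterior ∝ λ^2e^(−6λ) · λ^7e^(−48.01λ) = λ^9e^(−54.01λ), i.e. Gamma(10, 54.01).
Mode = (a−1)/b = 9/54.01 ≈ 0.167.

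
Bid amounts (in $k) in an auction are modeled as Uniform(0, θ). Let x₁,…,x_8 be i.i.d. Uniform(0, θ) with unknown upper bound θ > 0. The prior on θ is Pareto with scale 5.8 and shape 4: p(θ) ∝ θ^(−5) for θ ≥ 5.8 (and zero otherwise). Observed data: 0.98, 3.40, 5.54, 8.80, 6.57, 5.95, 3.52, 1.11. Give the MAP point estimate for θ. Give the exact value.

The Uniform(0, θ) likelihood is θ^(−n) for θ ≥ max(xᵢ), zero otherwise. Here max(xᵢ) = 8.80.
Posterior ∝ θ^(−5) · θ^(−8) = θ^(−13) on θ ≥ max(5.8, 8.80) = 8.80.
This density is strictly decreasing in θ, so the posterior mode lies at the lower boundary of the support.

θ̂_MAP = 8.80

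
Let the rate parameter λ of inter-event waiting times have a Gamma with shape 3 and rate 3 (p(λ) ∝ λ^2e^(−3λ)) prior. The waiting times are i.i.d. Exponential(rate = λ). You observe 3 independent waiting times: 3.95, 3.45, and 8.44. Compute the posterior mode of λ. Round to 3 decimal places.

The Exponential(rate=λ) likelihood is ∝ λ^n e^(−λΣtᵢ). Here n = 3 and Σtᵢ = 3.95 + 3.45 + 8.44 = 15.84.
Posterior ∝ λ^2e^(−3λ) · λ^3e^(−15.84λ) = λ^5e^(−18.84λ), i.e. Gamma(6, 18.84).
Mode = (a−1)/b = 5/18.84 ≈ 0.265.

λ̂_MAP = 0.265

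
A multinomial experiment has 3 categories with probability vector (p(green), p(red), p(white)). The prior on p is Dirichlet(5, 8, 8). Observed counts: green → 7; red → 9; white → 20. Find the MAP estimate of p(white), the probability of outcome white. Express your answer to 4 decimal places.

MAP estimate of p(white) = 0.5000

The posterior is Dirichlet(αᵢ + nᵢ) = Dirichlet(12, 17, 28).
For a Dirichlet(a₁,…,a_K) with all aᵢ > 1, the mode has j-th component (aⱼ − 1)/(Σaᵢ − K).
Here Σaᵢ = 57 and K = 3, so p(white) = (28 − 1)/(57 − 3) = 27/54 ≈ 0.5000.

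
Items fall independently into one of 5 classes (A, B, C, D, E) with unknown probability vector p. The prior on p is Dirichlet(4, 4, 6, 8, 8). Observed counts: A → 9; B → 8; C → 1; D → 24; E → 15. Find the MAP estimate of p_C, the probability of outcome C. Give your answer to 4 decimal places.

MAP estimate of p_C = 0.0732

The posterior is Dirichlet(αᵢ + nᵢ) = Dirichlet(13, 12, 7, 32, 23).
For a Dirichlet(a₁,…,a_K) with all aᵢ > 1, the mode has j-th component (aⱼ − 1)/(Σaᵢ − K).
Here Σaᵢ = 87 and K = 5, so p_C = (7 − 1)/(87 − 5) = 6/82 ≈ 0.0732.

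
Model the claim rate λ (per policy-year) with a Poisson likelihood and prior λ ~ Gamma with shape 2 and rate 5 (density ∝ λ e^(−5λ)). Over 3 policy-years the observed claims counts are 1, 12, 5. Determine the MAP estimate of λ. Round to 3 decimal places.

Σxᵢ = 1+12+5 = 18, with n = 3.
Posterior ∝ λe^(−5λ) · λ^18e^(−3λ) = λ^19e^(−8λ), i.e. Gamma(shape=20, rate=8).
The mode of a Gamma(a, b) with a ≥ 1 (shape–rate) is (a−1)/b = 19/8 ≈ 2.375.

λ̂_MAP = 2.375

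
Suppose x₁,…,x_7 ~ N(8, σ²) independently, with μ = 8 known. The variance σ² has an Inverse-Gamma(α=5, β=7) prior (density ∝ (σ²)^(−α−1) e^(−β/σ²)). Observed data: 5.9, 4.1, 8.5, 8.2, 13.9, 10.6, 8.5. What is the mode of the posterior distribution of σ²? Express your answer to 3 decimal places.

σ̂²_MAP = 3.986

Sum of squared deviations about the known mean: SS = (5.9−8)² + (4.1−8)² + (8.5−8)² + (8.2−8)² + (13.9−8)² + (10.6−8)² + (8.5−8)² = 61.73.
The Normal likelihood contributes (σ²)^(−n/2) exp(−SS/(2σ²)), so the posterior is Inverse-Gamma(α + n/2, β + SS/2) = Inverse-Gamma(8.5, 37.865).
The mode of Inverse-Gamma(a, b) is b/(a+1) = 37.865/9.5 ≈ 3.986.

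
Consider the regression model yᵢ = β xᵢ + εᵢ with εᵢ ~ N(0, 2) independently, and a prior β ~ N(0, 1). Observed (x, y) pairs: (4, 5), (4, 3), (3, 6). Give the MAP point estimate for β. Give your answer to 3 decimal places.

log p(β | y) = −Σ(yᵢ − βxᵢ)²/(2·2) − β²/(2·1) + const.
Setting the derivative to zero: Σxᵢ(yᵢ − βxᵢ)/2 − β/1 = 0, so β = Σxᵢyᵢ / (Σxᵢ² + σ²/τ²).
Σxᵢyᵢ = 4·5 + 4·3 + 3·6 = 50; Σxᵢ² = 41; σ²/τ² = 2.
β̂_MAP = 50 / (41 + 2) = 50/43 ≈ 1.163.

β̂_MAP = 1.163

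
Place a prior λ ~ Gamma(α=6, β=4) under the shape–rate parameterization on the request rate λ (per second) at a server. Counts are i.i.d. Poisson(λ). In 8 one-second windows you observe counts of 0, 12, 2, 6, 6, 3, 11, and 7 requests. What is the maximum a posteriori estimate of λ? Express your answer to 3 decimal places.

Σxᵢ = 0+12+2+6+6+3+11+7 = 47, with n = 8.
Posterior ∝ λ^5e^(−4λ) · λ^47e^(−8λ) = λ^52e^(−12λ), i.e. Gamma(shape=53, rate=12).
The mode of a Gamma(a, b) with a ≥ 1 (shape–rate) is (a−1)/b = 52/12 ≈ 4.333.

λ̂_MAP = 4.333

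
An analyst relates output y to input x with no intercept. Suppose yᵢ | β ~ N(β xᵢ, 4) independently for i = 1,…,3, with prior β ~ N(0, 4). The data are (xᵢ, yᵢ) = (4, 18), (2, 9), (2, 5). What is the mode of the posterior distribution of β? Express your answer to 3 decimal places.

β̂_MAP = 4.000

log p(β | y) = −Σ(yᵢ − βxᵢ)²/(2·4) − β²/(2·4) + const.
Setting the derivative to zero: Σxᵢ(yᵢ − βxᵢ)/4 − β/4 = 0, so β = Σxᵢyᵢ / (Σxᵢ² + σ²/τ²).
Σxᵢyᵢ = 4·18 + 2·9 + 2·5 = 100; Σxᵢ² = 24; σ²/τ² = 1.
β̂_MAP = 100 / (24 + 1) = 100/25 ≈ 4.000.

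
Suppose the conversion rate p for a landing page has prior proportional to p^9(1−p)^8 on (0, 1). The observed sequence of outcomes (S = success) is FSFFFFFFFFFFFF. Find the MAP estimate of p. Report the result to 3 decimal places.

The prior density ∝ p^9(1−p)^8 is the kernel of Beta(10, 9).
Data: 1 success in 14 trials (from the sequence). The binomial likelihood contributes p(1−p)^13, so the posterior is Beta(10+1, 9+13) = Beta(11, 22).
For Beta(a, b) with a, b > 1 the mode is (a−1)/(a+b−2) = 10/31 ≈ 0.323.

p̂_MAP = 0.323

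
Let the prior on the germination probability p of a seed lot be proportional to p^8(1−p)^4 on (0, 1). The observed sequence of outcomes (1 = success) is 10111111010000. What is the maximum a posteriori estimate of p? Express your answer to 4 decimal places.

The prior density ∝ p^8(1−p)^4 is the kernel of Beta(9, 5).
Data: 8 successes in 14 trials (from the sequence). The binomial likelihood contributes p^8(1−p)^6, so the posterior is Beta(9+8, 5+6) = Beta(17, 11).
For Beta(a, b) with a, b > 1 the mode is (a−1)/(a+b−2) = 16/26 ≈ 0.6154.

p̂_MAP = 0.6154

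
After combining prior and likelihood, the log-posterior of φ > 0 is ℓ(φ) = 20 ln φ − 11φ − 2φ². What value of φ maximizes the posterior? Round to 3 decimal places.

ℓ'(φ) = 20/φ − 11 − 4φ. Setting this to zero and multiplying by φ: 4φ² + 11φ − 20 = 0.
φ = (−11 + √(11² + 4·4·20)) / (2·4) = (−11 + √441) / 8 = (−11 + 21)/8 = 5/4.
ℓ''(φ) = −20/φ² − 4 < 0, confirming a maximum.

φ̂_MAP = 1.250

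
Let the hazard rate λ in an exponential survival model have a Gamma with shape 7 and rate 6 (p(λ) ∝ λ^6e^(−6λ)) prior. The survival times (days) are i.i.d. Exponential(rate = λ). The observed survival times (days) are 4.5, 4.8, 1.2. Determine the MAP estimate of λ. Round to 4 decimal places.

The Exponential(rate=λ) likelihood is ∝ λ^n e^(−λΣtᵢ). Here n = 3 and Σtᵢ = 4.5 + 4.8 + 1.2 = 10.5.
Posterior ∝ λ^6e^(−6λ) · λ^3e^(−10.5λ) = λ^9e^(−16.5λ), i.e. Gamma(10, 16.5).
Mode = (a−1)/b = 9/16.5 ≈ 0.5455.

λ̂_MAP = 0.5455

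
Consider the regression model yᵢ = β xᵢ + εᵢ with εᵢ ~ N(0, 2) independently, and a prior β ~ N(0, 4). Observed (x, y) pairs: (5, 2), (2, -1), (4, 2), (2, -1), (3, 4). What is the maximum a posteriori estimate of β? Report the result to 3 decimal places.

log p(β | y) = −Σ(yᵢ − βxᵢ)²/(2·2) − β²/(2·4) + const.
Setting the derivative to zero: Σxᵢ(yᵢ − βxᵢ)/2 − β/4 = 0, so β = Σxᵢyᵢ / (Σxᵢ² + σ²/τ²).
Σxᵢyᵢ = 5·2 + 2·(-1) + 4·2 + 2·(-1) + 3·4 = 26; Σxᵢ² = 58; σ²/τ² = 0.5.
β̂_MAP = 26 / (58 + 0.5) = 26/58.5 ≈ 0.444.

β̂_MAP = 0.444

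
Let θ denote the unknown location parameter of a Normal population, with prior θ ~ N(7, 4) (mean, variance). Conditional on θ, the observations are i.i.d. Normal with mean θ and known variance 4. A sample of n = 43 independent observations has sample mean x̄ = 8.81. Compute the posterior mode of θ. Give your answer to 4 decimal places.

n = 43, x̄ = 8.81.
For a Normal prior and Normal likelihood with known variance, the posterior is Normal; its mode equals its mean, the precision-weighted average.
Prior precision 1/σ₀² = 1/4 = 0.25; data precision n/σ² = 43/4 = 10.75.
θ̂ = (0.25·7 + 10.75·8.81) / (0.25 + 10.75) = 96.4575/11 = 38583/4400 ≈ 8.7689.

θ̂_MAP = 8.7689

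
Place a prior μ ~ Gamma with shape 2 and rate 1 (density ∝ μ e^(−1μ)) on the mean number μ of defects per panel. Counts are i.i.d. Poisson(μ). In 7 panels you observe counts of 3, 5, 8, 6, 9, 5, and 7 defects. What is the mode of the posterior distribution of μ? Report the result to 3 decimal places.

Σxᵢ = 3+5+8+6+9+5+7 = 43, with n = 7.
Posterior ∝ μe^(−1μ) · μ^43e^(−7μ) = μ^44e^(−8μ), i.e. Gamma(shape=45, rate=8).
The mode of a Gamma(a, b) with a ≥ 1 (shape–rate) is (a−1)/b = 44/8 ≈ 5.500.

μ̂_MAP = 5.500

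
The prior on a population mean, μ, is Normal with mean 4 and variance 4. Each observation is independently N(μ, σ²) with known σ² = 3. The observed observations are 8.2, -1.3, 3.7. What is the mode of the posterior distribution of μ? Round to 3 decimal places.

μ̂_MAP = 3.627

n = 3; x̄ = (8.2 + (-1.3) + 3.7)/3 = 10.6/3 = 53/15 ≈ 3.5333.
For a Normal prior and Normal likelihood with known variance, the posterior is Normal; its mode equals its mean, the precision-weighted average.
Prior precision 1/σ₀² = 1/4 = 0.25; data precision n/σ² = 3/3 = 1.
μ̂ = (0.25·4 + 1·(53/15)) / (0.25 + 1) = (68/15)/1.25 = 272/75 ≈ 3.627.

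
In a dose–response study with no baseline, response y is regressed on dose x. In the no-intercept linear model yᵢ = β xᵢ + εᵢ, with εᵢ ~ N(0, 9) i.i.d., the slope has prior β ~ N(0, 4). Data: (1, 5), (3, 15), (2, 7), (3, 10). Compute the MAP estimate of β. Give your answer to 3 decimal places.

log p(β | y) = −Σ(yᵢ − βxᵢ)²/(2·9) − β²/(2·4) + const.
Setting the derivative to zero: Σxᵢ(yᵢ − βxᵢ)/9 − β/4 = 0, so β = Σxᵢyᵢ / (Σxᵢ² + σ²/τ²).
Σxᵢyᵢ = 1·5 + 3·15 + 2·7 + 3·10 = 94; Σxᵢ² = 23; σ²/τ² = 2.25.
β̂_MAP = 94 / (23 + 2.25) = 94/25.25 ≈ 3.723.

β̂_MAP = 3.723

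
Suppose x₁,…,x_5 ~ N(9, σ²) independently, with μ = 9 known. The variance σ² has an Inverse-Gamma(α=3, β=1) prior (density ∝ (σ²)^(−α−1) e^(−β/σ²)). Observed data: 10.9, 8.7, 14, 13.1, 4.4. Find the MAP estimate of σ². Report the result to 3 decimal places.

σ̂²_MAP = 5.282

Sum of squared deviations about the known mean: SS = (10.9−9)² + (8.7−9)² + (14−9)² + (13.1−9)² + (4.4−9)² = 66.67.
The Normal likelihood contributes (σ²)^(−n/2) exp(−SS/(2σ²)), so the posterior is Inverse-Gamma(α + n/2, β + SS/2) = Inverse-Gamma(5.5, 34.335).
The mode of Inverse-Gamma(a, b) is b/(a+1) = 34.335/6.5 ≈ 5.282.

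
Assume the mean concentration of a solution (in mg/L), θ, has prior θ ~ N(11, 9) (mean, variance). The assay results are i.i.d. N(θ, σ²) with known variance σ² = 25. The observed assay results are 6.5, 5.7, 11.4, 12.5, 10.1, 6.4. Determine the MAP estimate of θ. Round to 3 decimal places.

n = 6; x̄ = (6.5 + 5.7 + 11.4 + 12.5 + 10.1 + 6.4)/6 = 52.6/6 = 263/30 ≈ 8.7667.
For a Normal prior and Normal likelihood with known variance, the posterior is Normal; its mode equals its mean, the precision-weighted average.
Prior precision 1/σ₀² = 1/9; data precision n/σ² = 6/25 = 0.24.
θ̂ = ((1/9)·11 + 0.24·(263/30)) / (1/9 + 0.24) = (3742/1125)/(79/225) = 3742/395 ≈ 9.473.

θ̂_MAP = 9.473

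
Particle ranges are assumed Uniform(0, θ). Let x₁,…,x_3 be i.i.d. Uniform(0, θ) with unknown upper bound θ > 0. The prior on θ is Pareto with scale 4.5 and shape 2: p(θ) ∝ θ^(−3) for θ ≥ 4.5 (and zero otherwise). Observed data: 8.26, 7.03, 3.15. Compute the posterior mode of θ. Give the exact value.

The Uniform(0, θ) likelihood is θ^(−n) for θ ≥ max(xᵢ), zero otherwise. Here max(xᵢ) = 8.26.
Posterior ∝ θ^(−3) · θ^(−3) = θ^(−6) on θ ≥ max(4.5, 8.26) = 8.26.
This density is strictly decreasing in θ, so the posterior mode lies at the lower boundary of the support.

θ̂_MAP = 8.26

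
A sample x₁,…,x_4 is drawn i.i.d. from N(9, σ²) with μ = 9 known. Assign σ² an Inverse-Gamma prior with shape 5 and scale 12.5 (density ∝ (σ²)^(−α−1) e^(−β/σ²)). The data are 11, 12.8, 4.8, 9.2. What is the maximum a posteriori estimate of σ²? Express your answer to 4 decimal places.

σ̂²_MAP = 3.8200

Sum of squared deviations about the known mean: SS = (11−9)² + (12.8−9)² + (4.8−9)² + (9.2−9)² = 36.12.
The Normal likelihood contributes (σ²)^(−n/2) exp(−SS/(2σ²)), so the posterior is Inverse-Gamma(α + n/2, β + SS/2) = Inverse-Gamma(7, 30.56).
The mode of Inverse-Gamma(a, b) is b/(a+1) = 30.56/8 ≈ 3.8200.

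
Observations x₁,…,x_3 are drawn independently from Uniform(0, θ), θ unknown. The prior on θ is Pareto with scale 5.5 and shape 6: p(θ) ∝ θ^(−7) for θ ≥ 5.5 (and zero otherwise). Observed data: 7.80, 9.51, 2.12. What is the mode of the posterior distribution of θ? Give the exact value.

The Uniform(0, θ) likelihood is θ^(−n) for θ ≥ max(xᵢ), zero otherwise. Here max(xᵢ) = 9.51.
Posterior ∝ θ^(−7) · θ^(−3) = θ^(−10) on θ ≥ max(5.5, 9.51) = 9.51.
This density is strictly decreasing in θ, so the posterior mode lies at the lower boundary of the support.

θ̂_MAP = 9.51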